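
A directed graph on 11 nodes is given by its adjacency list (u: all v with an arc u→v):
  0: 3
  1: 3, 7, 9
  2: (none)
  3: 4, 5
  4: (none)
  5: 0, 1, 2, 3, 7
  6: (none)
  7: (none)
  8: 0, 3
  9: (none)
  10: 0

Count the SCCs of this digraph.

{0, 1, 3, 5} are all mutually reachable — one SCC of size 4.
{6} is an SCC by itself.
{2} is an SCC by itself.
{9} is an SCC by itself.
{8} is an SCC by itself.
(and 3 more singleton SCCs)
That gives 8 strongly connected components.

8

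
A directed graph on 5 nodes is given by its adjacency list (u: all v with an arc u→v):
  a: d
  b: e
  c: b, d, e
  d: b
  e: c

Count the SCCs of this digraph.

2

{b, c, d, e} are all mutually reachable — one SCC of size 4.
{a} is an SCC by itself.
That gives 2 strongly connected components.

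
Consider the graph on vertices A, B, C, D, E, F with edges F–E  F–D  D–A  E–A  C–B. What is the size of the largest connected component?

4

Starting from B we can reach B, C. That is one component of size 2.
Starting from A we can reach A, D, E, F. That is one component of size 4.
The largest has 4 vertices.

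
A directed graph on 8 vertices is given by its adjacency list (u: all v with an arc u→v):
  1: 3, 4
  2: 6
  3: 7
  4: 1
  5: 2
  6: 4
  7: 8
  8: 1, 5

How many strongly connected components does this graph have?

1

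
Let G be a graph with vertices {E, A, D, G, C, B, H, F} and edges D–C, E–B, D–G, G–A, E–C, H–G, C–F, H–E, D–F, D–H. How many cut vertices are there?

Removing E increases the component count from 1 to 2, so E is a cut vertex.
Removing G increases the component count from 1 to 2, so G is a cut vertex.
By contrast removing B leaves 1 component; it is not a cut vertex. No other vertex is a cut vertex either.

2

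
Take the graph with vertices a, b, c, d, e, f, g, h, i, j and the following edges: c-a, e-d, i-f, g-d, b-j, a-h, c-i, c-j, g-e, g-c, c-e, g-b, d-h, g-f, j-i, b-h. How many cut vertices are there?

Removing j, for instance, still leaves 1 component. No single vertex removal increases the component count — the graph has no articulation points.

0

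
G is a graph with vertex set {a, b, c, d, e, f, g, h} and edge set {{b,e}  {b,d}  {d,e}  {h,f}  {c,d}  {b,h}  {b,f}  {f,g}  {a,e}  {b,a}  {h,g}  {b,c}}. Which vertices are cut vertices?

b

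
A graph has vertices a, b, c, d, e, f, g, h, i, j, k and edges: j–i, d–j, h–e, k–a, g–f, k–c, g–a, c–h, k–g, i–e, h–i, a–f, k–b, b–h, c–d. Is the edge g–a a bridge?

After removing g–a, the path g-k-a still connects them, so the edge is not a bridge.

No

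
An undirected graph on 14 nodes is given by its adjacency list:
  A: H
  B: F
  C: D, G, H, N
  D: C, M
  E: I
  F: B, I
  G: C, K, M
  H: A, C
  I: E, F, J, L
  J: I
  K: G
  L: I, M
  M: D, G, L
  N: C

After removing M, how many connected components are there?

2

With M gone, the remaining components are: {B, E, F, I, J, L}; {A, C, D, G, H, K, N}.
That is 2 components.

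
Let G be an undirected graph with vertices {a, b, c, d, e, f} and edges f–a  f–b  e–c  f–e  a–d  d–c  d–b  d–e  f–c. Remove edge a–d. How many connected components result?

1

a and d are still connected via a-f-b-d, so the component count stays at 1.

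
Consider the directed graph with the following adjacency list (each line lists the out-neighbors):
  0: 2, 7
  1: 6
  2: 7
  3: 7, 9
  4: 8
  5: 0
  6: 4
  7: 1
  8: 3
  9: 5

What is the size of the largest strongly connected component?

{0, 1, 2, 3, 4, 5, 6, 7, 8, 9} are all mutually reachable — one SCC of size 10.
The largest has 10 vertices.

10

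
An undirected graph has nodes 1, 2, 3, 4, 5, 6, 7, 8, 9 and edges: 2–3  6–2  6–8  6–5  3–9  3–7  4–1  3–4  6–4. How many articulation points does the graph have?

Removing 3 increases the component count from 1 to 3, so 3 is a cut vertex.
Removing 4 increases the component count from 1 to 2, so 4 is a cut vertex.
Removing 6 increases the component count from 1 to 3, so 6 is a cut vertex.
By contrast removing 5 leaves 1 component; it is not a cut vertex. No other vertex is a cut vertex either.

3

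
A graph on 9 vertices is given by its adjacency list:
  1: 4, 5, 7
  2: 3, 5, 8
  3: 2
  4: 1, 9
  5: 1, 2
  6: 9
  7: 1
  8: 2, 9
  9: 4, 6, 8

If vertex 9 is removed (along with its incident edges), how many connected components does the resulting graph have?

2

With 9 gone, the remaining components are: {6}; {1, 2, 3, 4, 5, 7, 8}.
That is 2 components.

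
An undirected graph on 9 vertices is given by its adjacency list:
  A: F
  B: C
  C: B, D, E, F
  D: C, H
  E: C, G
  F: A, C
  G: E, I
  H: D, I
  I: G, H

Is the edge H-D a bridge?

No

After removing H-D, the path H-I-G-E-C-D still connects them, so the edge is not a bridge.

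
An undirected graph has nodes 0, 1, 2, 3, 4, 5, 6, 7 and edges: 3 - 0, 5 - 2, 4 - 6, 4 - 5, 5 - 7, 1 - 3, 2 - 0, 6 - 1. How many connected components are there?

Starting from 0 we can reach 0, 1, 2, 3, 4, 5, 6, 7. That is one component of size 8.
Total: 1 component.

1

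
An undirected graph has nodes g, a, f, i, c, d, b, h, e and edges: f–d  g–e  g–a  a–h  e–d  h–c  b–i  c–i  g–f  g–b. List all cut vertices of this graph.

g

Removing g increases the component count from 1 to 2, so g is a cut vertex.
By contrast removing d leaves 1 component; it is not a cut vertex. No other vertex is a cut vertex either.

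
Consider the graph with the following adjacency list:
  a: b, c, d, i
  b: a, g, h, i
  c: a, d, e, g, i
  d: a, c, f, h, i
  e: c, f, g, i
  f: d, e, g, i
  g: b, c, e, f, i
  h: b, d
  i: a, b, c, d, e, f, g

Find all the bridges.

none

The edges on the cycle i-f-e-g-c-i are not bridges since each lies on that cycle.
Every edge lies on some cycle, so there are no bridges.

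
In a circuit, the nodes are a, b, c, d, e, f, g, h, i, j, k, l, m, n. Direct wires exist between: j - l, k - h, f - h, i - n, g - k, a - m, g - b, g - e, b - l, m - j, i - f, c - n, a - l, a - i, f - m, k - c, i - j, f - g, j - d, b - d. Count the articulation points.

1

Removing g increases the component count from 1 to 2, so g is a cut vertex.
By contrast removing n leaves 1 component; it is not a cut vertex. No other vertex is a cut vertex either.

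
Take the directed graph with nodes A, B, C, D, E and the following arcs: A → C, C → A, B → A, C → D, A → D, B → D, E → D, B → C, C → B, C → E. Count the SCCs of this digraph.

{A, B, C} are all mutually reachable — one SCC of size 3.
{D} is an SCC by itself.
{E} is an SCC by itself.
That gives 3 strongly connected components.

3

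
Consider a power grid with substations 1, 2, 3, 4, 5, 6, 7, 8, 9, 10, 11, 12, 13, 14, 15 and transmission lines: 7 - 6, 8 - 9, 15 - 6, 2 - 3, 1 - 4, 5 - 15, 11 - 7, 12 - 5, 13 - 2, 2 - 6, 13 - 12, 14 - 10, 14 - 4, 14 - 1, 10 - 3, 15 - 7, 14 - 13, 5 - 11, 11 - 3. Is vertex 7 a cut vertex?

No

Deleting 7 leaves 2 components (was 2), so 7 is not a cut vertex.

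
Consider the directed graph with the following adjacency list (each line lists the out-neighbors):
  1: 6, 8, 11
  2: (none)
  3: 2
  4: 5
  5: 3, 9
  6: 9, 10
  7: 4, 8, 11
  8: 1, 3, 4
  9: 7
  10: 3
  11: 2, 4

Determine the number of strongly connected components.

{1, 4, 5, 6, 7, 8, 9, 11} are all mutually reachable — one SCC of size 8.
{10} is an SCC by itself.
{2} is an SCC by itself.
{3} is an SCC by itself.
That gives 4 strongly connected components.

4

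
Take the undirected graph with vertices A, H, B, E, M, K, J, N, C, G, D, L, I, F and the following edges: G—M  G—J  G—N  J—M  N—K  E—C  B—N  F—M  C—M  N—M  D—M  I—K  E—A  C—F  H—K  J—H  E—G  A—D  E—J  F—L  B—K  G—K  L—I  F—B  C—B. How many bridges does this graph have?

The edges on the cycle E-A-D-M-G-E are not bridges since each lies on that cycle.
Every edge lies on some cycle, so there are no bridges.

0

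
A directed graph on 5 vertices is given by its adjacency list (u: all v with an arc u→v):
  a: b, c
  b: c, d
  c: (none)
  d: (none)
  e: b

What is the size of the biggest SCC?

1

{c} is an SCC by itself.
{b} is an SCC by itself.
{a} is an SCC by itself.
{d} is an SCC by itself.
{e} is an SCC by itself.
The largest has 1 vertex.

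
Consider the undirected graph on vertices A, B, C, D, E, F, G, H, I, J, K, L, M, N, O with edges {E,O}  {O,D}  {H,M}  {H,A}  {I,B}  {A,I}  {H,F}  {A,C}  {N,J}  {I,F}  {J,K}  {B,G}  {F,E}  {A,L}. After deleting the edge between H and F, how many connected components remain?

2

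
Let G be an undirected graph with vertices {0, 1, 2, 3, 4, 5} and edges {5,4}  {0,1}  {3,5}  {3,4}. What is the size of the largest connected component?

2 is isolated — a component by itself.
Starting from 0 we can reach 0, 1. That is one component of size 2.
Starting from 3 we can reach 3, 4, 5. That is one component of size 3.
The largest has 3 vertices.

3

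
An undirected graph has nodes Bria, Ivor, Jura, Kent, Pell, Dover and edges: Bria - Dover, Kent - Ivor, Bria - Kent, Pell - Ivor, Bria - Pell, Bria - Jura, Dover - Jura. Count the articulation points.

1

Removing Bria increases the component count from 1 to 2, so Bria is a cut vertex.
By contrast removing Dover leaves 1 component; it is not a cut vertex. No other vertex is a cut vertex either.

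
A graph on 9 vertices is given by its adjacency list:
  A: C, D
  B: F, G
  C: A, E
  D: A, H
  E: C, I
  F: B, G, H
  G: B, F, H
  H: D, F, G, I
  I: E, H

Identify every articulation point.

Removing H increases the component count from 1 to 2, so H is a cut vertex.
By contrast removing A leaves 1 component; it is not a cut vertex. No other vertex is a cut vertex either.

H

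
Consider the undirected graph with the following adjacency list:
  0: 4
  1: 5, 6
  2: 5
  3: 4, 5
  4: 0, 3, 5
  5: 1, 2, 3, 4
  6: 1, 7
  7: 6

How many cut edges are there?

The edges on the cycle 3-5-4-3 are not bridges since each lies on that cycle.
But removing 5-2 disconnects 5 from 2; removing 6-7 disconnects 6 from 7; removing 1-6 disconnects 1 from 6; removing 4-0 disconnects 4 from 0 — these are bridges.
In total 5 edges are bridges.

5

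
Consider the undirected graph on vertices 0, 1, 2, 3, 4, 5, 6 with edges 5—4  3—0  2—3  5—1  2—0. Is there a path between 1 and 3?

The component containing 1 is {1, 4, 5}, and 3 is not in it.

No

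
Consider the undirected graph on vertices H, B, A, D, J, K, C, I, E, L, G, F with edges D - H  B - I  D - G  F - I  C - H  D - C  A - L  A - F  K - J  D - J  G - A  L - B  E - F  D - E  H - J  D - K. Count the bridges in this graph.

0

The edges on the cycle D-C-H-D are not bridges since each lies on that cycle.
Every edge lies on some cycle, so there are no bridges.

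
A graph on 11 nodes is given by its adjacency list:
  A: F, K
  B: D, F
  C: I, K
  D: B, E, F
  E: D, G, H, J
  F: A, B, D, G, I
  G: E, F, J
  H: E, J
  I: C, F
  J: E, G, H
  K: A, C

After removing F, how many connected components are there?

2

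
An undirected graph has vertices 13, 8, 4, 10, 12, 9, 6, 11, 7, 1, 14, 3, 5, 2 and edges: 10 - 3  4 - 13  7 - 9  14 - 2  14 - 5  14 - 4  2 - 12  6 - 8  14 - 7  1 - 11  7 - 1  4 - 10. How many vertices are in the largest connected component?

12

Starting from 6 we can reach 6, 8. That is one component of size 2.
Starting from 1 we can reach 1, 2, 3, 4, 5, 7, 9, 10, 11, 12, 13, 14. That is one component of size 12.
The largest has 12 vertices.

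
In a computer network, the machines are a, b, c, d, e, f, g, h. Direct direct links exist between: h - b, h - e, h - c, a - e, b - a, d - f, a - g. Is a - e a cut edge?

No

After removing a - e, the path a-b-h-e still connects them, so the edge is not a bridge.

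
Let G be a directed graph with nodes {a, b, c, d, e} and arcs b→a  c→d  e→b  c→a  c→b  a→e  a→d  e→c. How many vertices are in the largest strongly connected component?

{a, b, c, e} are all mutually reachable — one SCC of size 4.
{d} is an SCC by itself.
The largest has 4 vertices.

4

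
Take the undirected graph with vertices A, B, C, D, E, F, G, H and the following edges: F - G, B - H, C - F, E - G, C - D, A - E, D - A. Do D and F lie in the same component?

From D we can reach A, C, D, E, F, G, which includes F.

Yes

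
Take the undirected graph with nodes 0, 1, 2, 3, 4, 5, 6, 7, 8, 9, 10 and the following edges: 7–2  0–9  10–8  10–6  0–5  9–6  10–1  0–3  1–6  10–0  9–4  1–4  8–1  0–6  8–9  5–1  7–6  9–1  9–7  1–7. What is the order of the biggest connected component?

11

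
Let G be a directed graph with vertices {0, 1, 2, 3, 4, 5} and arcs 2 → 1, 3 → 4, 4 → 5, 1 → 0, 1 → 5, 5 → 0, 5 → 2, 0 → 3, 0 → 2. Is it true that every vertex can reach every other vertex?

From 3 we can reach every vertex (0, 1, 2, 3, 4, 5), and every vertex can reach 3 (0, 1, 2, 3, 4, 5). So the whole graph is one strongly connected component.

Yes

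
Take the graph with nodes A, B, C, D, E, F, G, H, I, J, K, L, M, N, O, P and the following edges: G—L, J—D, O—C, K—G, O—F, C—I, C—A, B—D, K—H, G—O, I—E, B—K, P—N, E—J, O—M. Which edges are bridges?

A-C, F-O, G-L, H-K, M-O, N-P

The edges on the cycle B-K-G-O-C-I-E-J-D-B are not bridges since each lies on that cycle.
But removing G—L disconnects G from L; removing M—O disconnects M from O; removing O—F disconnects O from F; removing K—H disconnects K from H — these are bridges.
In total 6 edges are bridges.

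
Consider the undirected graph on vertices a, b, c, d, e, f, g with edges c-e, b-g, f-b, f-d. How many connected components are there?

3

a is isolated — a component by itself.
Starting from c we can reach c, e. That is one component of size 2.
Starting from b we can reach b, d, f, g. That is one component of size 4.
Total: 3 components.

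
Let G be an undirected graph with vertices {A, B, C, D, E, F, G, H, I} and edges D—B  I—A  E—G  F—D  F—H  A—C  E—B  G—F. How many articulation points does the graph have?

2

Removing A increases the component count from 2 to 3, so A is a cut vertex.
Removing F increases the component count from 2 to 3, so F is a cut vertex.
By contrast removing H leaves 2 components; it is not a cut vertex. No other vertex is a cut vertex either.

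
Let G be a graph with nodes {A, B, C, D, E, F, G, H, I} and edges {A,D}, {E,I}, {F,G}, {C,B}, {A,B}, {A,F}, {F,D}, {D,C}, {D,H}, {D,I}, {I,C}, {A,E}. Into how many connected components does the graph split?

1

Starting from A we can reach A, B, C, D, E, F, G, H, I. That is one component of size 9.
Total: 1 component.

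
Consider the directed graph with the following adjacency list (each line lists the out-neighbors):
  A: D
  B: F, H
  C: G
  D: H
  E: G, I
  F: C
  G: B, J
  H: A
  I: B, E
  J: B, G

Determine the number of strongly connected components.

{B, C, F, G, J} are all mutually reachable — one SCC of size 5.
{A, D, H} are all mutually reachable — one SCC of size 3.
{E, I} are all mutually reachable — one SCC of size 2.
That gives 3 strongly connected components.

3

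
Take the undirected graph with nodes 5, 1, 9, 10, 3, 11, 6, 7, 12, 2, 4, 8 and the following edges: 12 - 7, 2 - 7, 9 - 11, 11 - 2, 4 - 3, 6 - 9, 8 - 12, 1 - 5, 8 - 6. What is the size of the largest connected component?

7

10 is isolated — a component by itself.
Starting from 1 we can reach 1, 5. That is one component of size 2.
Starting from 3 we can reach 3, 4. That is one component of size 2.
Starting from 2 we can reach 2, 6, 7, 8, 9, 11, 12. That is one component of size 7.
The largest has 7 vertices.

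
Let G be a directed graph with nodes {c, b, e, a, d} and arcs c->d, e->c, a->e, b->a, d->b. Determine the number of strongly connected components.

1

{a, b, c, d, e} are all mutually reachable — one SCC of size 5.
That gives 1 strongly connected component.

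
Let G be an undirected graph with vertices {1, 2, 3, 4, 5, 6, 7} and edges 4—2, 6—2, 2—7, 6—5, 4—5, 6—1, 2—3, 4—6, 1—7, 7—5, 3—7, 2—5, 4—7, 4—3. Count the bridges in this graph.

0

The edges on the cycle 4-6-1-7-2-4 are not bridges since each lies on that cycle.
Every edge lies on some cycle, so there are no bridges.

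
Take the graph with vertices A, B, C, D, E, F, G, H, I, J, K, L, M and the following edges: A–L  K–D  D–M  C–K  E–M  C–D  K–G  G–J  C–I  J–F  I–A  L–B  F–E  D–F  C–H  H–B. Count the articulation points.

Removing C increases the component count from 1 to 2, so C is a cut vertex.
By contrast removing K leaves 1 component; it is not a cut vertex. No other vertex is a cut vertex either.

1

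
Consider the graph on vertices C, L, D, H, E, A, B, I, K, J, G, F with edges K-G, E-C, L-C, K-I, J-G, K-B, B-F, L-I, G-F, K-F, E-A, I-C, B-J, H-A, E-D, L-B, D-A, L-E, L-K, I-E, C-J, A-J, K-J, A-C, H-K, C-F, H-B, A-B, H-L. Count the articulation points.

Removing I, for instance, still leaves 1 component. No single vertex removal increases the component count — the graph has no articulation points.

0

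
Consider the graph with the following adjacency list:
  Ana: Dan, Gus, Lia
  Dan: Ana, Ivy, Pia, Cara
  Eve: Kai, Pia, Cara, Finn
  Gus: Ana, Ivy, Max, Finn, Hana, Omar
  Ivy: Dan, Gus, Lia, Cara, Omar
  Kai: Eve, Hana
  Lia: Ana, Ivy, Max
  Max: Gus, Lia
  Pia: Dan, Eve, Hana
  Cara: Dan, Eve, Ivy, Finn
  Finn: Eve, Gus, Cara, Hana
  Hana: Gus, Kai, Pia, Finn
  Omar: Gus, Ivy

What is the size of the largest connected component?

Starting from Ana we can reach Ana, Dan, Eve, Gus, Ivy, Kai, Lia, Max, Pia, Cara, Finn, Hana, Omar. That is one component of size 13.
The largest has 13 vertices.

13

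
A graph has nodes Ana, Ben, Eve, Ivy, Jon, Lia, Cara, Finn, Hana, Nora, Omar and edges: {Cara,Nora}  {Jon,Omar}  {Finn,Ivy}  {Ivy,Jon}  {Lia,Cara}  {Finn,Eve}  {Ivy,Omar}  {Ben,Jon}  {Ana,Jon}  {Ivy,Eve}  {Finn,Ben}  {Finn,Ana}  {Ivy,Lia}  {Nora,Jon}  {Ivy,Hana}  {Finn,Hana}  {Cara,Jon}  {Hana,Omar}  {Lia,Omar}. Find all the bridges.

none

The edges on the cycle Ivy-Lia-Cara-Nora-Jon-Ivy are not bridges since each lies on that cycle.
Every edge lies on some cycle, so there are no bridges.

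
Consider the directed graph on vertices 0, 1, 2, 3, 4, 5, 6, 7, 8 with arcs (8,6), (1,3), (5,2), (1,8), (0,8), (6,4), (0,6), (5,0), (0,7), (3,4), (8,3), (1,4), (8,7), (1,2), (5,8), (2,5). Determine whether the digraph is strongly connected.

There is no directed path from 2 to 1, so the graph is not strongly connected.

No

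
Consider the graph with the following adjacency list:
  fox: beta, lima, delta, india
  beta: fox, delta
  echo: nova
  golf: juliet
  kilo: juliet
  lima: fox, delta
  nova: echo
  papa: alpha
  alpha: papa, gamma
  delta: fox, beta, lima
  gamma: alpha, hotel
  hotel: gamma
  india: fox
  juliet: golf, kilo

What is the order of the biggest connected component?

5

Starting from echo we can reach echo, nova. That is one component of size 2.
Starting from golf we can reach golf, kilo, juliet. That is one component of size 3.
Starting from papa we can reach papa, alpha, gamma, hotel. That is one component of size 4.
Starting from fox we can reach fox, beta, lima, delta, india. That is one component of size 5.
The largest has 5 vertices.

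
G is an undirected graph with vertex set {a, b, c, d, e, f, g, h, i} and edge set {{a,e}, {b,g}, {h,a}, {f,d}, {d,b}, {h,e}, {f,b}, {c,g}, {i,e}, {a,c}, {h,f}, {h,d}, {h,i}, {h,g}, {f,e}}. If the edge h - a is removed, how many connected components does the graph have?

1

h and a are still connected via h-e-a, so the component count stays at 1.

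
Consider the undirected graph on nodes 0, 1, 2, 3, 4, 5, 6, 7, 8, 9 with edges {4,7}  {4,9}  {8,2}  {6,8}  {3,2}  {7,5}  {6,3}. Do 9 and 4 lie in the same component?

Yes

From 9 we can reach 4, 5, 7, 9, which includes 4.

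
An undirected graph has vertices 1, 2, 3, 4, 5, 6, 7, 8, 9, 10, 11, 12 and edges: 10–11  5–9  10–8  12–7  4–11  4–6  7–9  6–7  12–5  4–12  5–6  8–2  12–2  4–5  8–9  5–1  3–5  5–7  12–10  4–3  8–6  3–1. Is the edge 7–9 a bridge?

After removing 7–9, the path 7-5-9 still connects them, so the edge is not a bridge.

No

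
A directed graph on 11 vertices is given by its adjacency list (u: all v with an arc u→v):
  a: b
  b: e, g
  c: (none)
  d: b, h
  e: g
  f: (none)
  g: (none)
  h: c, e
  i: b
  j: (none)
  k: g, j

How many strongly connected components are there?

11

{b} is an SCC by itself.
{g} is an SCC by itself.
{k} is an SCC by itself.
{h} is an SCC by itself.
{a} is an SCC by itself.
(and 6 more singleton SCCs)
That gives 11 strongly connected components.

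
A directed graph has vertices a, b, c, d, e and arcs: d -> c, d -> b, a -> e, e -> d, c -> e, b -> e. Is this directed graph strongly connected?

No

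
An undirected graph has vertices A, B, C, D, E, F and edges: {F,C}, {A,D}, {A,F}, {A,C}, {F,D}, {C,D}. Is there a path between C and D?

Yes

From C we can reach A, C, D, F, which includes D.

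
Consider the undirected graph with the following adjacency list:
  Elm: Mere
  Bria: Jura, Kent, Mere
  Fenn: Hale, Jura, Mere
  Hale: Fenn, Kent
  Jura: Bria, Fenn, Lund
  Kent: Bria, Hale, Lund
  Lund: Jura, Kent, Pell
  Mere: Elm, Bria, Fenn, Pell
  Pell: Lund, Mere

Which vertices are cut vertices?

Mere

Removing Mere increases the component count from 1 to 2, so Mere is a cut vertex.
By contrast removing Pell leaves 1 component; it is not a cut vertex. No other vertex is a cut vertex either.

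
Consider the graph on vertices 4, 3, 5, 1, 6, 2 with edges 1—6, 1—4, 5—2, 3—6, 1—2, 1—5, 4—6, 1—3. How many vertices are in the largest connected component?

6

Starting from 1 we can reach 1, 2, 3, 4, 5, 6. That is one component of size 6.
The largest has 6 vertices.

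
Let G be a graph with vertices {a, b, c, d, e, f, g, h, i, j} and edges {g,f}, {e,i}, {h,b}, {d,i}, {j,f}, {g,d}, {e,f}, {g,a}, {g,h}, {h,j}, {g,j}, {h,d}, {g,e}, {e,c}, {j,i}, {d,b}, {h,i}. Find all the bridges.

The edges on the cycle g-h-d-g are not bridges since each lies on that cycle.
But removing g—a disconnects g from a; removing c—e disconnects c from e — these are bridges.

a-g, c-e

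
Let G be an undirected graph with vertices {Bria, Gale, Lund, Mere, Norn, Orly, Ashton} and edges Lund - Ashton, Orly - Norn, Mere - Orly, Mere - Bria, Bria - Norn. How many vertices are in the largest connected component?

4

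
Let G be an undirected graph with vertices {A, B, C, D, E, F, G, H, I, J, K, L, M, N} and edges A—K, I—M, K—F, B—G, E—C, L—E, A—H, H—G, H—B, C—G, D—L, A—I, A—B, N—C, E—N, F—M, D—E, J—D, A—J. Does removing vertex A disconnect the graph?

Yes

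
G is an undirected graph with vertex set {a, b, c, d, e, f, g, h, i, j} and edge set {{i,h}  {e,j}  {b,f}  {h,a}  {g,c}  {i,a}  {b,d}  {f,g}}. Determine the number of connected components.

3

Starting from e we can reach e, j. That is one component of size 2.
Starting from a we can reach a, h, i. That is one component of size 3.
Starting from b we can reach b, c, d, f, g. That is one component of size 5.
Total: 3 components.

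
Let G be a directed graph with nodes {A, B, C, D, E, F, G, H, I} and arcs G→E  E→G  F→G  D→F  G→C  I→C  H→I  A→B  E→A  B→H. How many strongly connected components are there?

8

{E, G} are all mutually reachable — one SCC of size 2.
{D} is an SCC by itself.
{C} is an SCC by itself.
{A} is an SCC by itself.
{H} is an SCC by itself.
(and 3 more singleton SCCs)
That gives 8 strongly connected components.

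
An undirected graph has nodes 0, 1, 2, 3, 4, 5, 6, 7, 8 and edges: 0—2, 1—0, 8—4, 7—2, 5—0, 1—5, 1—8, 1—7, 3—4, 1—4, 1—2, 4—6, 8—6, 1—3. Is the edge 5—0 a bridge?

After removing 5—0, the path 5-1-0 still connects them, so the edge is not a bridge.

No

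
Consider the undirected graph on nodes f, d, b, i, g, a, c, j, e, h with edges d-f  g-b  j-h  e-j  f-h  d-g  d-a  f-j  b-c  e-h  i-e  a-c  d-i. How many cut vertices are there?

1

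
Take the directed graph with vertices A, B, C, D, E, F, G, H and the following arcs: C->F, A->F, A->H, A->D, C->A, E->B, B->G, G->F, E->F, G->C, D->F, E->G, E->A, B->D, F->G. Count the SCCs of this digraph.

4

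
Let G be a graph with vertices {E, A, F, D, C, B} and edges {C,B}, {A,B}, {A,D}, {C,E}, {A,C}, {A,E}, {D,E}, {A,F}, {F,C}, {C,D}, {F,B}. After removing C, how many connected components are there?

1

With C gone, the remaining components are: {A, B, D, E, F}.
That is 1 component.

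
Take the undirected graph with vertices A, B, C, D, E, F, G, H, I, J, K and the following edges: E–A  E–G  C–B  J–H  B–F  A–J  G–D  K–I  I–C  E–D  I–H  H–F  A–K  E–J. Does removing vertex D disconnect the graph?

No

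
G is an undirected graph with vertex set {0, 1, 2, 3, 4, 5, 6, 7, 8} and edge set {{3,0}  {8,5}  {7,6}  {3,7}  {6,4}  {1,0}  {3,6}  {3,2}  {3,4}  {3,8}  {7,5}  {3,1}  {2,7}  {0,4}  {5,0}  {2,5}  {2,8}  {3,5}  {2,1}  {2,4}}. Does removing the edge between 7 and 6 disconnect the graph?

No

After removing 7-6, the path 7-3-6 still connects them, so the edge is not a bridge.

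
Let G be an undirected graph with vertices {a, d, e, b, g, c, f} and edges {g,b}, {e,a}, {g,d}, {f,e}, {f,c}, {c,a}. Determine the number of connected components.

2

Starting from b we can reach b, d, g. That is one component of size 3.
Starting from a we can reach a, c, e, f. That is one component of size 4.
Total: 2 components.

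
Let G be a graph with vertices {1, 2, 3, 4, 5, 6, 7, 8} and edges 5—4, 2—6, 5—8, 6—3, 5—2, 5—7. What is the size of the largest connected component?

1 is isolated — a component by itself.
Starting from 2 we can reach 2, 3, 4, 5, 6, 7, 8. That is one component of size 7.
The largest has 7 vertices.

7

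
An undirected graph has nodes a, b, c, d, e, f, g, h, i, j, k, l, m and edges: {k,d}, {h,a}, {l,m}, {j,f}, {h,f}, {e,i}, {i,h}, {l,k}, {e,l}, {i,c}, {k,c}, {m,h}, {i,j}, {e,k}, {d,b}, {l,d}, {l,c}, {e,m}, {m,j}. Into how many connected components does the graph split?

2

g is isolated — a component by itself.
Starting from a we can reach a, b, c, d, e, f, h, i, j, k, l, m. That is one component of size 12.
Total: 2 components.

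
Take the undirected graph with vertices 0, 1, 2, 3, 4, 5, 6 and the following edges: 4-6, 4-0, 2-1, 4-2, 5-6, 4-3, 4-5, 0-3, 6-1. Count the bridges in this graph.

The edges on the cycle 4-0-3-4 are not bridges since each lies on that cycle.
Every edge lies on some cycle, so there are no bridges.

0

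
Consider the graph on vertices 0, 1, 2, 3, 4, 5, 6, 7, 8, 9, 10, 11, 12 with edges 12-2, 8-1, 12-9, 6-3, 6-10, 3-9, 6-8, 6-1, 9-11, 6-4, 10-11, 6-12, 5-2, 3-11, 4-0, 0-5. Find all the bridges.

The edges on the cycle 6-8-1-6 are not bridges since each lies on that cycle.
Every edge lies on some cycle, so there are no bridges.

none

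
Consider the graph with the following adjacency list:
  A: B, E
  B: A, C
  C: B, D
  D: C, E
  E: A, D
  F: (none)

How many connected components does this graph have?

2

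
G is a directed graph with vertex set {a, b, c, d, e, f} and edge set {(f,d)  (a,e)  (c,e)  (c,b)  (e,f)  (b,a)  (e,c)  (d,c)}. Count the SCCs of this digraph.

{a, b, c, d, e, f} are all mutually reachable — one SCC of size 6.
That gives 1 strongly connected component.

1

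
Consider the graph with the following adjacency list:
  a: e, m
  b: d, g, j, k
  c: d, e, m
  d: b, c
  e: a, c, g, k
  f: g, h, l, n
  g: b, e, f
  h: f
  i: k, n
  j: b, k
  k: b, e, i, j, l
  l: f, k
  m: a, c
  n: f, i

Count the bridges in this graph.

1

The edges on the cycle d-c-m-a-e-k-b-d are not bridges since each lies on that cycle.
But removing f-h disconnects f from h — this is a bridge.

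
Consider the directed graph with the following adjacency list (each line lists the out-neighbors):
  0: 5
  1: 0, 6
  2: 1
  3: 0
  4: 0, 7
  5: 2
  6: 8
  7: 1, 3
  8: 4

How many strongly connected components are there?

{0, 1, 2, 3, 4, 5, 6, 7, 8} are all mutually reachable — one SCC of size 9.
That gives 1 strongly connected component.

1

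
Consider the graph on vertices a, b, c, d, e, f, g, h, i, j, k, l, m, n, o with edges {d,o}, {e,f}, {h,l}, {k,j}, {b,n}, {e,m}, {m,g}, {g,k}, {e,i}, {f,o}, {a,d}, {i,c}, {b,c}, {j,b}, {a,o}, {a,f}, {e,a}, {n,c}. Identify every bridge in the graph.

h-l

The edges on the cycle b-n-c-b are not bridges since each lies on that cycle.
But removing h - l disconnects h from l — this is a bridge.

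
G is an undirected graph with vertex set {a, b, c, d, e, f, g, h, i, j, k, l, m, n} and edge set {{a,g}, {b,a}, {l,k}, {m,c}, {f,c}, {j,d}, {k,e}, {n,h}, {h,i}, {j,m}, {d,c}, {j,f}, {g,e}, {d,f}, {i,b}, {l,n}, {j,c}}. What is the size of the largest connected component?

Starting from c we can reach c, d, f, j, m. That is one component of size 5.
Starting from a we can reach a, b, e, g, h, i, k, l, n. That is one component of size 9.
The largest has 9 vertices.

9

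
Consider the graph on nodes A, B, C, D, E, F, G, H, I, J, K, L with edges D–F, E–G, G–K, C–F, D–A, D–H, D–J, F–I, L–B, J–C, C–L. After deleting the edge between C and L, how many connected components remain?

Before removal there are 2 components.
C–L is a bridge — removing it separates C's side from L's side.
After removal: 3 components.

3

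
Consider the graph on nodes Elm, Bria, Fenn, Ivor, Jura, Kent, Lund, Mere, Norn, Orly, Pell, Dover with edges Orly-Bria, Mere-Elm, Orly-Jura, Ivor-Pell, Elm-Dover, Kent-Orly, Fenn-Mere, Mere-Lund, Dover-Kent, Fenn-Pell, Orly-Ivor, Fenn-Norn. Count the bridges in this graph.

The edges on the cycle Fenn-Mere-Elm-Dover-Kent-Orly-Ivor-Pell-Fenn are not bridges since each lies on that cycle.
But removing Mere-Lund disconnects Mere from Lund; removing Jura-Orly disconnects Jura from Orly; removing Bria-Orly disconnects Bria from Orly; removing Fenn-Norn disconnects Fenn from Norn — these are bridges.
That makes 4 bridges.

4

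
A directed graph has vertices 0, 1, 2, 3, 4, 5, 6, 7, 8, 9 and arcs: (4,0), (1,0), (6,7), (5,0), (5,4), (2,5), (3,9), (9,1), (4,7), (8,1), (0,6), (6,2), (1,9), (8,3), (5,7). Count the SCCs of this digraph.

5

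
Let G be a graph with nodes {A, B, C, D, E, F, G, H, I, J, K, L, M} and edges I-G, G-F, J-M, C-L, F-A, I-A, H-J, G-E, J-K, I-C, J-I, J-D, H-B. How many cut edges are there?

9

The edges on the cycle I-G-F-A-I are not bridges since each lies on that cycle.
But removing J-M disconnects J from M; removing K-J disconnects K from J; removing C-I disconnects C from I; removing J-D disconnects J from D — these are bridges.
In total 9 edges are bridges.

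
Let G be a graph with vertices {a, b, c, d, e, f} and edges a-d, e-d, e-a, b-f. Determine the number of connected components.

c is isolated — a component by itself.
Starting from b we can reach b, f. That is one component of size 2.
Starting from a we can reach a, d, e. That is one component of size 3.
Total: 3 components.

3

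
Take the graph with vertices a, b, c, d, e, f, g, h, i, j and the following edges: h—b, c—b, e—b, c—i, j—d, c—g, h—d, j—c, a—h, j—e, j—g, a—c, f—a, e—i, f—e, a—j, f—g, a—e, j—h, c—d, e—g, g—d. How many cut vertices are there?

0

Removing e, for instance, still leaves 1 component. No single vertex removal increases the component count — the graph has no articulation points.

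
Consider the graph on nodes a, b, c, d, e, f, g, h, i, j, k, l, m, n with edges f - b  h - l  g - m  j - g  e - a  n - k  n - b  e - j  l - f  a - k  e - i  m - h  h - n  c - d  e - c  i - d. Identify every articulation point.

Removing e increases the component count from 1 to 2, so e is a cut vertex.
By contrast removing b leaves 1 component; it is not a cut vertex. No other vertex is a cut vertex either.

e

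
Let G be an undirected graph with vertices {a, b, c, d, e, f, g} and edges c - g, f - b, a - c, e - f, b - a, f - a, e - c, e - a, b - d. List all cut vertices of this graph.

b, c

Removing b increases the component count from 1 to 2, so b is a cut vertex.
Removing c increases the component count from 1 to 2, so c is a cut vertex.
By contrast removing g leaves 1 component; it is not a cut vertex. No other vertex is a cut vertex either.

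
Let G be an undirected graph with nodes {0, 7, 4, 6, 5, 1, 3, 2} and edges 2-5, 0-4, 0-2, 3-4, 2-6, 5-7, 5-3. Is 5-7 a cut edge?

Yes

Removing 5-7 leaves no path between 5 and 7: the component count goes from 2 to 3. So it is a bridge.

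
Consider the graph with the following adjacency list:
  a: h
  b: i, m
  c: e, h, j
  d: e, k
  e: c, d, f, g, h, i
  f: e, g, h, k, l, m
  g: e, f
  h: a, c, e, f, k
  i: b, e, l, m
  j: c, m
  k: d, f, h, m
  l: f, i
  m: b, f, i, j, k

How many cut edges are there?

The edges on the cycle f-m-j-c-h-f are not bridges since each lies on that cycle.
But removing a-h disconnects a from h — this is a bridge.

1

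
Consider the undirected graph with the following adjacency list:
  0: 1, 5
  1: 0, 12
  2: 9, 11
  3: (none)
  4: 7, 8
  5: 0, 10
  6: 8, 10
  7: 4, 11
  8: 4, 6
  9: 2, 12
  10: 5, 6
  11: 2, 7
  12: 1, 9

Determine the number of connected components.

3 is isolated — a component by itself.
Starting from 0 we can reach 0, 1, 2, 4, 5, 6, 7, 8, 9, 10, 11, 12. That is one component of size 12.
Total: 2 components.

2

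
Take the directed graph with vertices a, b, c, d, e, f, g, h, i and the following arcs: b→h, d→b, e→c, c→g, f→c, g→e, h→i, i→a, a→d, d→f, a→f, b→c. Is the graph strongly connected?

No

There is no directed path from f to i, so the graph is not strongly connected.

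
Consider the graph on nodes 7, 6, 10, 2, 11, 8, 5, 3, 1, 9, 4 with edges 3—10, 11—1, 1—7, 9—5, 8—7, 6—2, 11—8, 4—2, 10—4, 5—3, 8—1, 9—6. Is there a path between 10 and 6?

Yes

From 10 we can reach 2, 3, 4, 5, 6, 9, 10, which includes 6.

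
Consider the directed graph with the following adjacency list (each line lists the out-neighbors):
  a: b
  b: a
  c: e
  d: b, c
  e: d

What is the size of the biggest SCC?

3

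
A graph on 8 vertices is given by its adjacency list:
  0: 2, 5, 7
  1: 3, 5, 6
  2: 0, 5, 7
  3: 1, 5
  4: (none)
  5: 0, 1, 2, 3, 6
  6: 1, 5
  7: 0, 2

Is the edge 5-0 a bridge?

No

After removing 5-0, the path 5-2-0 still connects them, so the edge is not a bridge.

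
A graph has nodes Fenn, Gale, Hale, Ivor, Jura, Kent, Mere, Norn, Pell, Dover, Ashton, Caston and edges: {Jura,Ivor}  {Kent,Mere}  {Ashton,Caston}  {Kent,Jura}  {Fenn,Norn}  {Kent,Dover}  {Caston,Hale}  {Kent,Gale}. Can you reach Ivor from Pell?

No

The component containing Pell is {Pell}, and Ivor is not in it.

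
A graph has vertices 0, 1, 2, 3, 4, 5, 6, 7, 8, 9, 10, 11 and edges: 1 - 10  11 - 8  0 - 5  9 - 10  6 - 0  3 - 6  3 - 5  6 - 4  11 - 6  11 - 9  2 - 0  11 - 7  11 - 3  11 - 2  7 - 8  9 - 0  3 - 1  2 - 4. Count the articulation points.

1

Removing 11 increases the component count from 1 to 2, so 11 is a cut vertex.
By contrast removing 9 leaves 1 component; it is not a cut vertex. No other vertex is a cut vertex either.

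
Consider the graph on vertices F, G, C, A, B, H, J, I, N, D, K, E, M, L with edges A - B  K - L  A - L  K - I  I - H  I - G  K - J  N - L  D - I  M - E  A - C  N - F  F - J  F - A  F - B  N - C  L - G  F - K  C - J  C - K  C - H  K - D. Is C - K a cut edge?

No

After removing C - K, the path C-J-K still connects them, so the edge is not a bridge.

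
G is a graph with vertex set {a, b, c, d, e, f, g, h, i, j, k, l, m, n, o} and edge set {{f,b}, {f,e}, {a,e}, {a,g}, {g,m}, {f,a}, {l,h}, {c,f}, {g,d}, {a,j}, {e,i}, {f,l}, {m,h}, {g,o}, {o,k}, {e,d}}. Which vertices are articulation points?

Removing a increases the component count from 2 to 3, so a is a cut vertex.
Removing e increases the component count from 2 to 3, so e is a cut vertex.
Removing f increases the component count from 2 to 4, so f is a cut vertex.
Likewise g, o are cut vertices.
By contrast removing i leaves 2 components; it is not a cut vertex. No other vertex is a cut vertex either.

a, e, f, g, o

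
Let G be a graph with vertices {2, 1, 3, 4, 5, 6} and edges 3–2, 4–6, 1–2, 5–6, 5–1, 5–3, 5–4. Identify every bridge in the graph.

none

The edges on the cycle 5-4-6-5 are not bridges since each lies on that cycle.
Every edge lies on some cycle, so there are no bridges.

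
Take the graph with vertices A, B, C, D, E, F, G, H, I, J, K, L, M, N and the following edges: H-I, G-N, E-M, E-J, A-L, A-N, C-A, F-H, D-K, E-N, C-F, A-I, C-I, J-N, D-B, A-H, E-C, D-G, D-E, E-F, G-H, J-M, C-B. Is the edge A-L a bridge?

Yes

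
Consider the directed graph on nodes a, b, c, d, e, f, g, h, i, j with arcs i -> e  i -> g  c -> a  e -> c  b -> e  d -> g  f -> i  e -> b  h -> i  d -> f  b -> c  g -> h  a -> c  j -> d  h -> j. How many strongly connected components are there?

{d, f, g, h, i, j} are all mutually reachable — one SCC of size 6.
{b, e} are all mutually reachable — one SCC of size 2.
{a, c} are all mutually reachable — one SCC of size 2.
That gives 3 strongly connected components.

3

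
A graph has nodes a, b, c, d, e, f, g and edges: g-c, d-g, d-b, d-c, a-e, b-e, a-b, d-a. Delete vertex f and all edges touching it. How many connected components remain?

1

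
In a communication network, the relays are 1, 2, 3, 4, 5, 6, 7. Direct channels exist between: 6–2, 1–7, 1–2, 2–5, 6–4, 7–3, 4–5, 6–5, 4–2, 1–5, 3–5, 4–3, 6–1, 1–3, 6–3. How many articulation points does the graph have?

Removing 3, for instance, still leaves 1 component. No single vertex removal increases the component count — the graph has no articulation points.

0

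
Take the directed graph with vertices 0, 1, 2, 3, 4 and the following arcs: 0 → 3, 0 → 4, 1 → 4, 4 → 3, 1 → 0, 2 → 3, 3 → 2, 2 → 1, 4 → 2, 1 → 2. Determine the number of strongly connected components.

1

{0, 1, 2, 3, 4} are all mutually reachable — one SCC of size 5.
That gives 1 strongly connected component.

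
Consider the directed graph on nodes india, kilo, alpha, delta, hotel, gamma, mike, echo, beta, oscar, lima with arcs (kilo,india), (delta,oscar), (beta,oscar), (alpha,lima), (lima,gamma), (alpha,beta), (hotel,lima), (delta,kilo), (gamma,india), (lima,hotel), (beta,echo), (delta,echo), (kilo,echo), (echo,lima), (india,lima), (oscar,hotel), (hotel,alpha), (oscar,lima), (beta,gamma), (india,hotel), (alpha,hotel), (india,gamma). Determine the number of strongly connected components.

4

{beta, echo, lima, alpha, gamma, hotel, india, oscar} are all mutually reachable — one SCC of size 8.
{mike} is an SCC by itself.
{kilo} is an SCC by itself.
{delta} is an SCC by itself.
That gives 4 strongly connected components.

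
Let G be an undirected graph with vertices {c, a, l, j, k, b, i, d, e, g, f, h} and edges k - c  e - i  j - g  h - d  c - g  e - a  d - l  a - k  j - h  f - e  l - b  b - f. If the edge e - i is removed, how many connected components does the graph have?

2

Before removal there is 1 component.
e - i is a bridge — removing it separates e's side from i's side.
After removal: 2 components.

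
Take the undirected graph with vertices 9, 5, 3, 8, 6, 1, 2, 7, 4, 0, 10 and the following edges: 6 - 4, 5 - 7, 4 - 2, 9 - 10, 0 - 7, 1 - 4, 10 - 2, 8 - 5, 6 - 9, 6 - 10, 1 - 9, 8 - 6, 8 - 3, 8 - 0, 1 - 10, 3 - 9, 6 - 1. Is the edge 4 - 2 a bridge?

No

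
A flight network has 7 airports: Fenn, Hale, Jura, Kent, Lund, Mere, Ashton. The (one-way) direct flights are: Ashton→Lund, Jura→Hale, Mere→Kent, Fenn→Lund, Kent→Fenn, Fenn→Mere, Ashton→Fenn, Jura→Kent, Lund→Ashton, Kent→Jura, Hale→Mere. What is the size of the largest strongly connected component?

7

{Fenn, Hale, Jura, Kent, Lund, Mere, Ashton} are all mutually reachable — one SCC of size 7.
The largest has 7 vertices.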